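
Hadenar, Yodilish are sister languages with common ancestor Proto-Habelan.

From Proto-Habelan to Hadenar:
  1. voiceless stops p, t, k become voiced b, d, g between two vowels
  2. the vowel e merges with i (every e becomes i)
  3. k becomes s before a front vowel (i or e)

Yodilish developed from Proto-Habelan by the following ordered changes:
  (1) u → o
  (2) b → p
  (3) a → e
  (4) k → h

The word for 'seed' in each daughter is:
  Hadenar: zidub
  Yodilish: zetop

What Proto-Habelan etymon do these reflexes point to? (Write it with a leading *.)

Position 5: Hadenar has b, Yodilish has p. Taking the neighbouring segments as reconstructed: Hadenar b can only go back to *b; Yodilish p could go back to *p or *b — the one source consistent with every daughter is *b.
Position 3: Hadenar has d, Yodilish has t. Yodilish preserves t here (none of its changes turn any other segment into t), so the proto-segment is *t.
Continuing position by position gives *zetub; check it forward:
Hadenar: *zetub > zedub > zidub  (by intervocalic voicing, vowel merger)
Yodilish: *zetub > zetob > zetop  (by vowel merger, unconditioned shift)
Only *zetub yields all of Hadenar zidub, Yodilish zetop.

*zetub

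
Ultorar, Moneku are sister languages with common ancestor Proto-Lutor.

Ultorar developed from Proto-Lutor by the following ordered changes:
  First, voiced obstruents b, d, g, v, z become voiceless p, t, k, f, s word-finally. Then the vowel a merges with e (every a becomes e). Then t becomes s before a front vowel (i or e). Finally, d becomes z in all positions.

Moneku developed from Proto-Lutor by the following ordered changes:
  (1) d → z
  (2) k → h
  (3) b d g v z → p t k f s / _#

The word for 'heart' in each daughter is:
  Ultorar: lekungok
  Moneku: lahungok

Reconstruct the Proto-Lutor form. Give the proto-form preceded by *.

*lakungog

Position 2: Ultorar has e, Moneku has a. Moneku preserves a here (none of its changes turn any other segment into a), so the proto-segment is *a.
Position 8: Ultorar has k, Moneku has k. In Moneku, k can only continue *g, so the proto-segment is *g.
Continuing position by position gives *lakungog; check it forward:
Ultorar: *lakungog
  lakungog → lakungok   [final devoicing]
  lakungok → lekungok   [vowel merger]
  lekungok (rule 3 does not apply)
  lekungok (rule 4 does not apply)
  giving Ultorar lekungok.
Moneku: start from *lakungog.
  rule 1: no change — lakungog
  rule 2 (unconditioned shift): lakungog → lahungog
  rule 3 (final devoicing): lahungog → lahungok
  ⇒ Moneku lahungok
Only *lakungog yields all of Ultorar lekungok, Moneku lahungok.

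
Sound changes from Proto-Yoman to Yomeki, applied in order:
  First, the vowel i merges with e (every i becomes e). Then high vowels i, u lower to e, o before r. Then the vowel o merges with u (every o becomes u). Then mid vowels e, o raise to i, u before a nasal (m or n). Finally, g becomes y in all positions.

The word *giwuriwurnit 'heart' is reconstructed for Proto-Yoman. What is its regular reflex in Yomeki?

Yomeki: *giwuriwurnit > gewurewurnet > geworewornet > gewurewurnet > yewurewurnet  (by vowel merger, pre-rhotic lowering, vowel merger, unconditioned shift)

yewurewurnet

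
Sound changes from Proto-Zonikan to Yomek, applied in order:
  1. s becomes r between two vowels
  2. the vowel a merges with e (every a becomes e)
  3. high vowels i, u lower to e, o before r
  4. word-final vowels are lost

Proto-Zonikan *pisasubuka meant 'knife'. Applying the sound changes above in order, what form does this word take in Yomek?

pererubuk

Yomek: *pisasubuka
  pisasubuka → pirarubuka   [rhotacism]
  pirarubuka → pirerubuke   [vowel merger]
  pirerubuke → pererubuke   [pre-rhotic lowering]
  pererubuke → pererubuk   [apocope]
  giving Yomek pererubuk.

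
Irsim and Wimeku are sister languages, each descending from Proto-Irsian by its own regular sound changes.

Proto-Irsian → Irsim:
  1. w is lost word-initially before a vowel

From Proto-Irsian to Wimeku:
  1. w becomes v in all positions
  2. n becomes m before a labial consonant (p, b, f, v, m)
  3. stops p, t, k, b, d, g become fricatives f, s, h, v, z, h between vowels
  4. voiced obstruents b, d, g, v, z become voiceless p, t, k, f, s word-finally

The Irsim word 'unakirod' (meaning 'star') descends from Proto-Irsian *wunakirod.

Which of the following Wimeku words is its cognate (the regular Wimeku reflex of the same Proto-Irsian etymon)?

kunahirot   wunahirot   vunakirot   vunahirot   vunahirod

vunahirot

Wimeku: start from *wunakirod.
  rule 1 (unconditioned shift): wunakirod → vunakirod
  rule 2: no change — vunakirod
  rule 3 (intervocalic lenition): vunakirod → vunahirod
  rule 4 (final devoicing): vunahirod → vunahirot
  ⇒ Wimeku vunahirot
Only 'vunahirot' matches the regular Wimeku development of *wunakirod.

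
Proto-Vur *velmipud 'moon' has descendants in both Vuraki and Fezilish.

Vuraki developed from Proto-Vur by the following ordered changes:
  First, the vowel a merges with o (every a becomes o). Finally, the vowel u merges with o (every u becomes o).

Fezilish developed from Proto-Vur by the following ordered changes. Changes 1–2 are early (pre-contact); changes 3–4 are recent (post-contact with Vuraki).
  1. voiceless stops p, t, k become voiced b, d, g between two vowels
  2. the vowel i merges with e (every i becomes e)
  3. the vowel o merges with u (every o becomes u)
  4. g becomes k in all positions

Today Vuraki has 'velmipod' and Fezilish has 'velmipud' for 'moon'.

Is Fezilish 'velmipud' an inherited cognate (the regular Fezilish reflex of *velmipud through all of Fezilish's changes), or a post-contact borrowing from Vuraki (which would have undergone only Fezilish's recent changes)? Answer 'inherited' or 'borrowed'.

If inherited, *velmipud would pass through all of Fezilish's changes:
Fezilish: *velmipud > velmibud > velmebud  (by intervocalic voicing, vowel merger)
If borrowed from Vuraki 'velmipod' after the early changes, it would undergo only the recent ones:
  rule 3 (vowel merger): velmipod → velmipud
  rule 4 (unconditioned shift): no change (velmipud)
  ⇒ as a loan: velmipud
Fezilish 'velmipud' matches the loan outcome 'velmipud', not the inherited 'velmebud' — it skipped the early Fezilish changes, so it was borrowed from Vuraki.

borrowed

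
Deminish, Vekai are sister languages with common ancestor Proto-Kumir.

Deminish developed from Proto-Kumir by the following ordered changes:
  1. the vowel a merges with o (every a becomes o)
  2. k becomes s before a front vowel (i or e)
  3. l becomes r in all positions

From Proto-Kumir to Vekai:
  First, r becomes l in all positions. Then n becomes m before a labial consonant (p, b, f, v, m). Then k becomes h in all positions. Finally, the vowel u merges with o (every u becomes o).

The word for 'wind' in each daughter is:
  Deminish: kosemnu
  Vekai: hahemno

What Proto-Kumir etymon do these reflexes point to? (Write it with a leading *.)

*kakemnu

Position 2: Deminish has o, Vekai has a. Vekai preserves a here (none of its changes turn any other segment into a), so the proto-segment is *a.
Position 1: Deminish has k, Vekai has h. Deminish preserves k here (none of its changes turn any other segment into k), so the proto-segment is *k.
Continuing position by position gives *kakemnu; check it forward:
Deminish: start from *kakemnu.
  rule 1 (vowel merger): kakemnu → kokemnu
  rule 2 (palatalisation): kokemnu → kosemnu
  rule 3: no change — kosemnu
  ⇒ Deminish kosemnu
Vekai: start from *kakemnu.
  rule 1: no change — kakemnu
  rule 2: no change — kakemnu
  rule 3 (unconditioned shift): kakemnu → hahemnu
  rule 4 (vowel merger): hahemnu → hahemno
  ⇒ Vekai hahemno
*kakemnu is the unique common source.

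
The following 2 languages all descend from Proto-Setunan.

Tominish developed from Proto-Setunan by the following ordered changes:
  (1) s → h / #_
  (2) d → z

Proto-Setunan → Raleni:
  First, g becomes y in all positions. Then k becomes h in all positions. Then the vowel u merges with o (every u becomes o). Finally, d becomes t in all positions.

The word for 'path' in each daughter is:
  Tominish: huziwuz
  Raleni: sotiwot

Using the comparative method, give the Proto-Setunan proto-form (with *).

*sudiwud

Position 2: Tominish has u, Raleni has o. Tominish preserves u here (none of its changes turn any other segment into u), so the proto-segment is *u.
Position 1: Tominish has h, Raleni has s. Raleni preserves s here (none of its changes turn any other segment into s), so the proto-segment is *s.
Position 3: Tominish has z, Raleni has t. Taking the neighbouring segments as reconstructed: Tominish z could go back to *d or *z; Raleni t could go back to *t or *d — the one source consistent with every daughter is *d.
Verify the candidate proto-form against each daughter:
Tominish: *sudiwud > hudiwud > huziwuz  (by debuccalisation, unconditioned shift)
Raleni: *sudiwud > sodiwod > sotiwot  (by vowel merger, unconditioned shift)
Only *sudiwud yields all of Tominish huziwuz, Raleni sotiwot.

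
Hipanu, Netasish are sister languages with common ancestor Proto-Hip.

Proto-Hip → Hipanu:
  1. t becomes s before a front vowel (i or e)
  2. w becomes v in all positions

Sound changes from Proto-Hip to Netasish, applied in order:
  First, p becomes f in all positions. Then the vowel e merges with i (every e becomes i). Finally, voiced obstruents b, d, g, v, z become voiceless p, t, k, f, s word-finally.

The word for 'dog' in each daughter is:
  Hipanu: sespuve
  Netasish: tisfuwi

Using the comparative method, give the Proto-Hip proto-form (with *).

Position 4: Hipanu has p, Netasish has f. Hipanu preserves p here (none of its changes turn any other segment into p), so the proto-segment is *p.
Position 1: Hipanu has s, Netasish has t. Taking the neighbouring segments as reconstructed: Hipanu s could go back to *t or *s; Netasish t can only go back to *t — the one source consistent with every daughter is *t.
Position 2: Hipanu has e, Netasish has i. Hipanu preserves e here (none of its changes turn any other segment into e), so the proto-segment is *e.
Verify the candidate proto-form against each daughter:
Hipanu: *tespuwe > sespuwe > sespuve  (by palatalisation, unconditioned shift)
Netasish: *tespuwe
  tespuwe → tesfuwe   [unconditioned shift]
  tesfuwe → tisfuwi   [vowel merger]
  tisfuwi (rule 3 does not apply)
  giving Netasish tisfuwi.
No other proto-form is consistent with every reflex, so the reconstruction is *tespuwe.

*tespuwe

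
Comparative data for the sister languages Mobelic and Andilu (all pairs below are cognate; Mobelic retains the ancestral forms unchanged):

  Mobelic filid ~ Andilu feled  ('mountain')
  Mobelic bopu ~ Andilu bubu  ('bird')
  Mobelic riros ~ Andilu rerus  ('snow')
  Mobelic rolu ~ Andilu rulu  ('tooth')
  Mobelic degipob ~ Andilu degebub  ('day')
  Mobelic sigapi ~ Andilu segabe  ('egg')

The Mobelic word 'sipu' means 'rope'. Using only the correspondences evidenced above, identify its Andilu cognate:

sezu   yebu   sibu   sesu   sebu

degipob ~ degebub — Mobelic i corresponds to Andilu e after a consonant, before a labial obstruent.
bopu ~ bubu — Mobelic p corresponds to Andilu b between vowels (before a back vowel).
Applying these to Mobelic 'sipu':
  sipu → sepu   (i→e after a consonant, before a labial obstruent)
  sepu → sebu   (p→b between vowels (before a back vowel))
So the Andilu cognate is 'sebu'.

sebu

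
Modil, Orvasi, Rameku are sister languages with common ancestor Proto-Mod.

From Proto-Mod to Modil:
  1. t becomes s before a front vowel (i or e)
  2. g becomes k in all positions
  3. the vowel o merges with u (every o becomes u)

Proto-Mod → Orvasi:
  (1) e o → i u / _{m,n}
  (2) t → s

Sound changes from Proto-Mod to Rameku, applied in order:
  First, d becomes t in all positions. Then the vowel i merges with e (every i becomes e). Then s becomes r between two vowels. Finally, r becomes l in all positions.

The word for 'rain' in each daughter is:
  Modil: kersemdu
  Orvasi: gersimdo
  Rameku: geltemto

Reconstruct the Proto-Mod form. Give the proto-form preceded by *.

*gertemdo

Position 3: Modil has r, Orvasi has r, Rameku has l. Modil preserves r here (none of its changes turn any other segment into r), so the proto-segment is *r.
Position 8: Modil has u, Orvasi has o, Rameku has o. Orvasi preserves o here (none of its changes turn any other segment into o), so the proto-segment is *o.
Position 5: Modil has e, Orvasi has i, Rameku has e. Modil preserves e here (none of its changes turn any other segment into e), so the proto-segment is *e.
Continuing position by position gives *gertemdo; check it forward:
Modil: *gertemdo
  gertemdo → gersemdo   [palatalisation]
  gersemdo → kersemdo   [unconditioned shift]
  kersemdo → kersemdu   [vowel merger]
  giving Modil kersemdu.
Orvasi: *gertemdo > gertimdo > gersimdo  (by pre-nasal raising, unconditioned shift)
Rameku: start from *gertemdo.
  rule 1 (unconditioned shift): gertemdo → gertemto
  rule 2: no change — gertemto
  rule 3: no change — gertemto
  rule 4 (unconditioned shift): gertemto → geltemto
  ⇒ Rameku geltemto
*gertemdo is the unique common source.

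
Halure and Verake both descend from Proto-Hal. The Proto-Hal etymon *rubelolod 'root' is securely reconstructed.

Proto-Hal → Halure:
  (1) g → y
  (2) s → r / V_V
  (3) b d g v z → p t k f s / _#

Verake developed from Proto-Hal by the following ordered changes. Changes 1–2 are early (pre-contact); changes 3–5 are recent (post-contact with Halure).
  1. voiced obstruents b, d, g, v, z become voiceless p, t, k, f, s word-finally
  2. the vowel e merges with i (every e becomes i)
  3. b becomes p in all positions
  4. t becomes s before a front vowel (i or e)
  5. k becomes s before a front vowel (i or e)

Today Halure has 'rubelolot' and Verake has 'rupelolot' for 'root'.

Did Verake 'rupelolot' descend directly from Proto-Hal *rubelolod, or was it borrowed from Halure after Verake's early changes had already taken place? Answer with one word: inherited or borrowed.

If inherited, *rubelolod would pass through all of Verake's changes:
Verake: *rubelolod > rubelolot > rubilolot > rupilolot  (by final devoicing, vowel merger, unconditioned shift)
If borrowed from Halure 'rubelolot' after the early changes, it would undergo only the recent ones:
  rule 3 (unconditioned shift): rubelolot → rupelolot
  rule 4 (palatalisation): no change (rupelolot)
  rule 5 (palatalisation): no change (rupelolot)
  ⇒ as a loan: rupelolot
Verake 'rupelolot' matches the loan outcome 'rupelolot', not the inherited 'rupilolot' — it skipped the early Verake changes, so it was borrowed from Halure.

borrowed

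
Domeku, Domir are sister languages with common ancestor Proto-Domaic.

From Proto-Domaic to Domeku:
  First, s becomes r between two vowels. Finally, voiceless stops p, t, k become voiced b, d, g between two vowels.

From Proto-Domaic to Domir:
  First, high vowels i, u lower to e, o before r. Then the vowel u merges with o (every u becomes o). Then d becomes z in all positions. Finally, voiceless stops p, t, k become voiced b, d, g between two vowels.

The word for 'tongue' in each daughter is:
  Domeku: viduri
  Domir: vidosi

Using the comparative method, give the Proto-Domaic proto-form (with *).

Position 5: Domeku has r, Domir has s. Domir preserves s here (none of its changes turn any other segment into s), so the proto-segment is *s.
Position 3: Domeku has d, Domir has d. In Domir, d can only continue *t, so the proto-segment is *t.
Position 4: Domeku has u, Domir has o. Domeku preserves u here (none of its changes turn any other segment into u), so the proto-segment is *u.
Verify the candidate proto-form against each daughter:
Domeku: *vitusi > vituri > viduri  (by rhotacism, intervocalic voicing)
Domir: *vitusi
  vitusi (rule 1 does not apply)
  vitusi → vitosi   [vowel merger]
  vitosi (rule 3 does not apply)
  vitosi → vidosi   [intervocalic voicing]
  giving Domir vidosi.
*vitusi is the unique common source.

*vitusi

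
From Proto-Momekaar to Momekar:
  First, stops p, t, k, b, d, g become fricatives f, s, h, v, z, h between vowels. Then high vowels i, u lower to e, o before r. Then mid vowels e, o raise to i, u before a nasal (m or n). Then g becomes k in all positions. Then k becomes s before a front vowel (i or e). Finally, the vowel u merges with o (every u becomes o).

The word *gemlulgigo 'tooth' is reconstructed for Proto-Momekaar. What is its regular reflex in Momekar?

Momekar: start from *gemlulgigo.
  rule 1 (intervocalic lenition): gemlulgigo → gemlulgiho
  rule 2: no change — gemlulgiho
  rule 3 (pre-nasal raising): gemlulgiho → gimlulgiho
  rule 4 (unconditioned shift): gimlulgiho → kimlulkiho
  rule 5 (palatalisation): kimlulkiho → simlulsiho
  rule 6 (vowel merger): simlulsiho → simlolsiho
  ⇒ Momekar simlolsiho

simlolsiho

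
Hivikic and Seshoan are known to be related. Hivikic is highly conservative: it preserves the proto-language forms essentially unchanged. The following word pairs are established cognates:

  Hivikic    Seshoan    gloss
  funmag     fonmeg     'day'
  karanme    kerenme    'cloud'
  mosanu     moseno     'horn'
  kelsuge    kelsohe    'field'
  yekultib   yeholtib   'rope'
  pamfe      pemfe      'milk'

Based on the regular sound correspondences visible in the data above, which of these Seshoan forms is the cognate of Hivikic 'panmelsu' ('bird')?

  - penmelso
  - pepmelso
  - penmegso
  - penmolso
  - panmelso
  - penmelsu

karanme ~ kerenme, mosanu ~ moseno — Hivikic a corresponds to Seshoan e after a consonant, before a nasal.
mosanu ~ moseno — Hivikic u corresponds to Seshoan o word-finally.
Applying these to Hivikic 'panmelsu':
  panmelsu → penmelsu   (a→e after a consonant, before a nasal)
  penmelsu → penmelso   (u→o word-finally)
So the Seshoan cognate is 'penmelso'.

penmelso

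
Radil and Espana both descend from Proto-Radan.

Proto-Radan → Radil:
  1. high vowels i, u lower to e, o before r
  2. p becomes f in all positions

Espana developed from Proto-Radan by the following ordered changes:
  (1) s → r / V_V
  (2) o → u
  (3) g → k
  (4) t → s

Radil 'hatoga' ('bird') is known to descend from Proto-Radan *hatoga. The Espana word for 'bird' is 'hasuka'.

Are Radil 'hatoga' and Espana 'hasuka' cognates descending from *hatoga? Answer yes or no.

yes

Derive the expected Espana reflex of *hatoga:
Espana: *hatoga
  hatoga (rule 1 does not apply)
  hatoga → hatuga   [vowel merger]
  hatuga → hatuka   [unconditioned shift]
  hatuka → hasuka   [unconditioned shift]
  giving Espana hasuka.
Espana 'hasuka' matches the regular reflex exactly, so the pair is cognate.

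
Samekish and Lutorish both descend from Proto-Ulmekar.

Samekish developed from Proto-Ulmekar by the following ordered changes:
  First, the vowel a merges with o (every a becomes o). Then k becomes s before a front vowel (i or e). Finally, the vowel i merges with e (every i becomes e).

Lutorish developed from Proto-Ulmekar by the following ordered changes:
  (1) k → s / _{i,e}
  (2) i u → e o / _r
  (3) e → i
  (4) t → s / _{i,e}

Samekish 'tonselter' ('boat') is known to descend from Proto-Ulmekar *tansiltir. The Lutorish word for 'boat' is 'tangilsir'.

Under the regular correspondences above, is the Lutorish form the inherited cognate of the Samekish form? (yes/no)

no

Derive the expected Lutorish reflex of *tansiltir:
Lutorish: start from *tansiltir.
  rule 1: no change — tansiltir
  rule 2 (pre-rhotic lowering): tansiltir → tansilter
  rule 3 (vowel merger): tansilter → tansiltir
  rule 4 (palatalisation): tansiltir → tansilsir
  ⇒ Lutorish tansilsir
The regular Lutorish reflex would be 'tansilsir', but the attested form is 'tangilsir'. The correspondence is irregular, so they are not cognates (the Lutorish form has a different source).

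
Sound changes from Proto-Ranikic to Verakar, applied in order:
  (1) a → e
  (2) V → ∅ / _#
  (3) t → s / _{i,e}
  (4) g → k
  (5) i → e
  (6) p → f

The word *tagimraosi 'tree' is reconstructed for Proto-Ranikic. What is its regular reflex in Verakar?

sekemreos

Verakar: *tagimraosi
  tagimraosi → tegimreosi   [vowel merger]
  tegimreosi → tegimreos   [apocope]
  tegimreos → segimreos   [palatalisation]
  segimreos → sekimreos   [unconditioned shift]
  sekimreos → sekemreos   [vowel merger]
  sekemreos (rule 6 does not apply)
  giving Verakar sekemreos.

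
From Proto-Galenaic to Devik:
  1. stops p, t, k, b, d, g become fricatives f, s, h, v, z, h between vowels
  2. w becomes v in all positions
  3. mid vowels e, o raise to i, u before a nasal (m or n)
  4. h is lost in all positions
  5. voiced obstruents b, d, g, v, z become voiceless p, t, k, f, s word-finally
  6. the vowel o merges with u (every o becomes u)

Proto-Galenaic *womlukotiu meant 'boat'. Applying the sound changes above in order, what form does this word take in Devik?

vumluusiu

Devik: start from *womlukotiu.
  rule 1 (intervocalic lenition): womlukotiu → womluhosiu
  rule 2 (unconditioned shift): womluhosiu → vomluhosiu
  rule 3 (pre-nasal raising): vomluhosiu → vumluhosiu
  rule 4 (h-loss): vumluhosiu → vumluosiu
  rule 5: no change — vumluosiu
  rule 6 (vowel merger): vumluosiu → vumluusiu
  ⇒ Devik vumluusiu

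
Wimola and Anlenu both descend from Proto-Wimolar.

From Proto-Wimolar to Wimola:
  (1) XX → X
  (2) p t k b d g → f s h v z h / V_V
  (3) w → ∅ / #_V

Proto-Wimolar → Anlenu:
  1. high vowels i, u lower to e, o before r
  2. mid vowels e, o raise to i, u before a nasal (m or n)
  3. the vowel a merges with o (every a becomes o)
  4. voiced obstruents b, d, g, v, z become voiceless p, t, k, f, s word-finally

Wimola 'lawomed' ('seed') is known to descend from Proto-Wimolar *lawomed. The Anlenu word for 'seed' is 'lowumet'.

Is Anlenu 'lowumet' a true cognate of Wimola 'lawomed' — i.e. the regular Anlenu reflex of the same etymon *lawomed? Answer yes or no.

Derive the expected Anlenu reflex of *lawomed:
Anlenu: *lawomed > lawumed > lowumed > lowumet  (by pre-nasal raising, vowel merger, final devoicing)
Anlenu 'lowumet' matches the regular reflex exactly, so the pair is cognate.

yes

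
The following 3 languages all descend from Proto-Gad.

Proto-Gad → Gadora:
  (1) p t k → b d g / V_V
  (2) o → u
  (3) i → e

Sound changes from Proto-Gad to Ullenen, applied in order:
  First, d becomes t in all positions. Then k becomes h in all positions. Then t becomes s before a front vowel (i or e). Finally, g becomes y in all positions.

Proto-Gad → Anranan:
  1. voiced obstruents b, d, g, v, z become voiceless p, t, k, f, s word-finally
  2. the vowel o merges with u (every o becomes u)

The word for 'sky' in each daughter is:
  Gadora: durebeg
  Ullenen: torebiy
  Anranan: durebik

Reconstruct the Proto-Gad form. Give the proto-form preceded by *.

Position 1: Gadora has d, Ullenen has t, Anranan has d. Anranan preserves d here (none of its changes turn any other segment into d), so the proto-segment is *d.
Position 7: Gadora has g, Ullenen has y, Anranan has k. Taking the neighbouring segments as reconstructed: Gadora g can only go back to *g; Ullenen y could go back to *g or *y; Anranan k could go back to *k or *g — the one source consistent with every daughter is *g.
Position 6: Gadora has e, Ullenen has i, Anranan has i. Ullenen preserves i here (none of its changes turn any other segment into i), so the proto-segment is *i.
This points to *dorebig. Verify forward in each daughter:
Gadora: *dorebig
  dorebig (rule 1 does not apply)
  dorebig → durebig   [vowel merger]
  durebig → durebeg   [vowel merger]
  giving Gadora durebeg.
Ullenen: *dorebig
  dorebig → torebig   [unconditioned shift]
  torebig (rule 2 does not apply)
  torebig (rule 3 does not apply)
  torebig → torebiy   [unconditioned shift]
  giving Ullenen torebiy.
Anranan: *dorebig
  dorebig → dorebik   [final devoicing]
  dorebik → durebik   [vowel merger]
  giving Anranan durebik.
Only *dorebig yields all of Gadora durebeg, Ullenen torebiy, Anranan durebik.

*dorebig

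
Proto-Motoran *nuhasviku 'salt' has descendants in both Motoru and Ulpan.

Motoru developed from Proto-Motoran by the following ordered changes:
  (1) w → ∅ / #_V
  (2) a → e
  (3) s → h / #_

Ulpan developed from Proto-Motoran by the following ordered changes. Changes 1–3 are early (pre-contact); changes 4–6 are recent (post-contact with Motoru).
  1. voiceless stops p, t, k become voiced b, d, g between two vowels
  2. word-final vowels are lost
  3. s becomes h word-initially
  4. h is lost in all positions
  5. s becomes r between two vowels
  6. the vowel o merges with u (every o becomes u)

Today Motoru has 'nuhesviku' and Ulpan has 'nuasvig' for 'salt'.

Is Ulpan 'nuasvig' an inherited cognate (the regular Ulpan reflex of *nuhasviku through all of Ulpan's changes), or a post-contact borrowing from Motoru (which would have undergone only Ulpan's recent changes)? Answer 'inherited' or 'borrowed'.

inherited

If inherited, *nuhasviku would pass through all of Ulpan's changes:
Ulpan: *nuhasviku > nuhasvigu > nuhasvig > nuasvig  (by intervocalic voicing, apocope, h-loss)
If borrowed from Motoru 'nuhesviku' after the early changes, it would undergo only the recent ones:
  rule 4 (h-loss): nuhesviku → nuesviku
  rule 5 (rhotacism): no change (nuesviku)
  rule 6 (vowel merger): no change (nuesviku)
  ⇒ as a loan: nuesviku
Ulpan 'nuasvig' matches the inherited outcome exactly, so it is an inherited cognate, not a loan.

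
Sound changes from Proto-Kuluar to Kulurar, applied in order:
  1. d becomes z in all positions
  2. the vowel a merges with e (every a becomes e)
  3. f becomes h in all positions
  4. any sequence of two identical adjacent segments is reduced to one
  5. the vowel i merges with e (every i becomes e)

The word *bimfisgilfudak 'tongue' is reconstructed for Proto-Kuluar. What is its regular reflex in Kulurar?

bemhesgelhuzek

Kulurar: *bimfisgilfudak
  bimfisgilfudak → bimfisgilfuzak   [unconditioned shift]
  bimfisgilfuzak → bimfisgilfuzek   [vowel merger]
  bimfisgilfuzek → bimhisgilhuzek   [unconditioned shift]
  bimhisgilhuzek (rule 4 does not apply)
  bimhisgilhuzek → bemhesgelhuzek   [vowel merger]
  giving Kulurar bemhesgelhuzek.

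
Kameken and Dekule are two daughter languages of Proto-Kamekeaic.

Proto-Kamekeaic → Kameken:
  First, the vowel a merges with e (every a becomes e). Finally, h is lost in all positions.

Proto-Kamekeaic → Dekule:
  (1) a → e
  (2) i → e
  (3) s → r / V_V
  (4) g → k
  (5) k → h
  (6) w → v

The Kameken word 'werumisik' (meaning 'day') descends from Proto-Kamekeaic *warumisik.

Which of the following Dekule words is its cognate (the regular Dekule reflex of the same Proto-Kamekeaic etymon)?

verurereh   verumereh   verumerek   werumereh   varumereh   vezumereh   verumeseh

verumereh

Dekule: *warumisik
  warumisik → werumisik   [vowel merger]
  werumisik → werumesek   [vowel merger]
  werumesek → werumerek   [rhotacism]
  werumerek (rule 4 does not apply)
  werumerek → werumereh   [unconditioned shift]
  werumereh → verumereh   [unconditioned shift]
  giving Dekule verumereh.
The other candidates each miss or misapply at least one Dekule change.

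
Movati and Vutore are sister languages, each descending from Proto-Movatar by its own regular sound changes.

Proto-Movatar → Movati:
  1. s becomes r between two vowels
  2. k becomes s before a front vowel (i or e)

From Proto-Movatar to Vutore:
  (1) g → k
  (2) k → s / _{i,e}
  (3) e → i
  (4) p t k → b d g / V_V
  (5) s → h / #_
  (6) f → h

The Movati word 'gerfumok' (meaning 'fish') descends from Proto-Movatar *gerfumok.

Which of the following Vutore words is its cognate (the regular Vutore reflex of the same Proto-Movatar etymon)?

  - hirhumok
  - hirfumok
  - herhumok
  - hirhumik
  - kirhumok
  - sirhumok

hirhumok

Vutore: *gerfumok > kerfumok > serfumok > sirfumok > hirfumok > hirhumok  (by unconditioned shift, palatalisation, vowel merger, debuccalisation, unconditioned shift)
Among the options, 'hirhumok' alone shows every Vutore change applied in order.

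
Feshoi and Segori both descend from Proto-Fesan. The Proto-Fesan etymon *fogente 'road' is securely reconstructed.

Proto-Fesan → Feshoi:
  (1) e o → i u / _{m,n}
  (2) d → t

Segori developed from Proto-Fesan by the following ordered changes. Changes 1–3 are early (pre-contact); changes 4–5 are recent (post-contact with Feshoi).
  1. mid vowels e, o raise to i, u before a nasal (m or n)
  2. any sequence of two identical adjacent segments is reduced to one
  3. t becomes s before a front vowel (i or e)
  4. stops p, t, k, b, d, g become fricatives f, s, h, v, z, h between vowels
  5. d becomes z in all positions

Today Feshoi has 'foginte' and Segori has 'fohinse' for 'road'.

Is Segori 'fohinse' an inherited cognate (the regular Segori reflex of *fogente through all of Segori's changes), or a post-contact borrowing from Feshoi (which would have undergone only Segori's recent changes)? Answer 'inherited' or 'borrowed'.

inherited

If inherited, *fogente would pass through all of Segori's changes:
Segori: *fogente > foginte > foginse > fohinse  (by pre-nasal raising, palatalisation, intervocalic lenition)
If borrowed from Feshoi 'foginte' after the early changes, it would undergo only the recent ones:
  rule 4 (intervocalic lenition): foginte → fohinte
  rule 5 (unconditioned shift): no change (fohinte)
  ⇒ as a loan: fohinte
Segori 'fohinse' matches the inherited outcome exactly, so it is an inherited cognate, not a loan.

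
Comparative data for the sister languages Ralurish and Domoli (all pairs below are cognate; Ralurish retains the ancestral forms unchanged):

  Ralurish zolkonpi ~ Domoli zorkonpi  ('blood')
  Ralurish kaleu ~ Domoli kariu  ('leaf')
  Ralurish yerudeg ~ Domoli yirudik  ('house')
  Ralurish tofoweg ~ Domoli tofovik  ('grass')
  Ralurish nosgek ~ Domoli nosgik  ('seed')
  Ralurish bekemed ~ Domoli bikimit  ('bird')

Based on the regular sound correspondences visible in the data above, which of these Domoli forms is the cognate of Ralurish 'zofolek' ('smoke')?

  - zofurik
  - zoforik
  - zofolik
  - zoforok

kaleu ~ kariu — Ralurish l corresponds to Domoli r between vowels (before a front vowel).
yerudeg ~ yirudik, tofoweg ~ tofovik — Ralurish e corresponds to Domoli i after a consonant, before a consonant other than r, m, n, p, b, f, v.
Applying these to Ralurish 'zofolek':
  zofolek → zoforek   (l→r between vowels (before a front vowel))
  zoforek → zoforik   (e→i after a consonant, before a consonant other than r, m, n, p, b, f, v)
So the Domoli cognate is 'zoforik'.

zoforik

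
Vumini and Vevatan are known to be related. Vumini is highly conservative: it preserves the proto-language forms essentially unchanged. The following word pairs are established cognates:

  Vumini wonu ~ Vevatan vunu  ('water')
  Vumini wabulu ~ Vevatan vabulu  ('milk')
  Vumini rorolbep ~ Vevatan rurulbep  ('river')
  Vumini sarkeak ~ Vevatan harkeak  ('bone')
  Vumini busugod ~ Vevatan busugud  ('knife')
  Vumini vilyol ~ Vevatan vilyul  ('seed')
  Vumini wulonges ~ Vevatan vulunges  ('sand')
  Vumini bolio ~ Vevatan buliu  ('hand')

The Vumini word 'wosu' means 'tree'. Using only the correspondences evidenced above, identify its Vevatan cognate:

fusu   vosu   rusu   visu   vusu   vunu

wonu ~ vunu — Vumini w corresponds to Vevatan v word-initially before a back vowel.
rorolbep ~ rurulbep, busugod ~ busugud — Vumini o corresponds to Vevatan u after a consonant, before a consonant other than r, m, n, p, b, f, v.
Applying these to Vumini 'wosu':
  wosu → vosu   (w→v word-initially before a back vowel)
  vosu → vusu   (o→u after a consonant, before a consonant other than r, m, n, p, b, f, v)
So the Vevatan cognate is 'vusu'.

vusu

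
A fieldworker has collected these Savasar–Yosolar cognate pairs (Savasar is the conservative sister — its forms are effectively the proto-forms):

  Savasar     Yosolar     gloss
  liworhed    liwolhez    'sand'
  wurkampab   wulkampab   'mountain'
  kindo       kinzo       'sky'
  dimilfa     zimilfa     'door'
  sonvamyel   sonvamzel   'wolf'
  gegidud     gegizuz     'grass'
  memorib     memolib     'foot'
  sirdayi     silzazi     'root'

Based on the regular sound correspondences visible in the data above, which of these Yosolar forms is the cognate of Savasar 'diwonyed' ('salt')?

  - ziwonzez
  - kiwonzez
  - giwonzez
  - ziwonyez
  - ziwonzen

ziwonzez

dimilfa ~ zimilfa — Savasar d corresponds to Yosolar z word-initially before a front vowel.
sonvamyel ~ sonvamzel — Savasar y corresponds to Yosolar z after a consonant, before a front vowel.
liworhed ~ liwolhez, gegidud ~ gegizuz — Savasar d corresponds to Yosolar z word-finally.
Applying these to Savasar 'diwonyed':
  diwonyed → ziwonyed   (d→z word-initially before a front vowel)
  ziwonyed → ziwonzed   (y→z after a consonant, before a front vowel)
  ziwonzed → ziwonzez   (d→z word-finally)
So the Yosolar cognate is 'ziwonzez'.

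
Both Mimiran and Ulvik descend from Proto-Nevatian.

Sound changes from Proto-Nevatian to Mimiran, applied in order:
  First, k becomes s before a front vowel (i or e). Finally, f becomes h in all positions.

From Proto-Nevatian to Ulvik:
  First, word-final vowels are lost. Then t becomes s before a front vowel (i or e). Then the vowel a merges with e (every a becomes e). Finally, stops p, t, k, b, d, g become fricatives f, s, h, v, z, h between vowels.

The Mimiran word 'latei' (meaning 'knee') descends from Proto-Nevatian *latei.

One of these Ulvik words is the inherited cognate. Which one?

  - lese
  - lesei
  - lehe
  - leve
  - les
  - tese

lese

Ulvik: start from *latei.
  rule 1 (apocope): latei → late
  rule 2 (palatalisation): late → lase
  rule 3 (vowel merger): lase → lese
  rule 4: no change — lese
  ⇒ Ulvik lese
The other candidates each miss or misapply at least one Ulvik change.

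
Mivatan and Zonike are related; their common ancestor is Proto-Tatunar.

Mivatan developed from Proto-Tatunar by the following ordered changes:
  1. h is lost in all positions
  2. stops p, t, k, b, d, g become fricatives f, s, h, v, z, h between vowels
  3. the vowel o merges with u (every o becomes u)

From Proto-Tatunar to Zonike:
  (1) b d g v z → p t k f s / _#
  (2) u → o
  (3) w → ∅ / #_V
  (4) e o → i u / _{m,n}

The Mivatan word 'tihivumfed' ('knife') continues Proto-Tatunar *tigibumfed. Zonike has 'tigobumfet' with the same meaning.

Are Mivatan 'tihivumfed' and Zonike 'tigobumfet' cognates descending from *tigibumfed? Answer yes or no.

Derive the expected Zonike reflex of *tigibumfed:
Zonike: *tigibumfed
  tigibumfed → tigibumfet   [final devoicing]
  tigibumfet → tigibomfet   [vowel merger]
  tigibomfet (rule 3 does not apply)
  tigibomfet → tigibumfet   [pre-nasal raising]
  giving Zonike tigibumfet.
The regular Zonike reflex would be 'tigibumfet', but the attested form is 'tigobumfet'. The correspondence is irregular, so they are not cognates (the Zonike form has a different source).

no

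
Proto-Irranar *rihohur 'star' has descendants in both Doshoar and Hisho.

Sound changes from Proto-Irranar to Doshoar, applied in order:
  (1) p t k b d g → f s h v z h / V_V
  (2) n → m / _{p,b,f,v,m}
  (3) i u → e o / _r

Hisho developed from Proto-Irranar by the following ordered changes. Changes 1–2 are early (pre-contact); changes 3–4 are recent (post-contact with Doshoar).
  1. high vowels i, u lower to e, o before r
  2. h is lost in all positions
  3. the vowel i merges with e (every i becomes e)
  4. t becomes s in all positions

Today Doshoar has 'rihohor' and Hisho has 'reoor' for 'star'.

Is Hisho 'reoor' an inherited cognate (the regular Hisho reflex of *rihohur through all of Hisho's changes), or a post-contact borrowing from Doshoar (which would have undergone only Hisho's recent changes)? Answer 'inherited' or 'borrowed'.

inherited

If inherited, *rihohur would pass through all of Hisho's changes:
Hisho: *rihohur
  rihohur → rihohor   [pre-rhotic lowering]
  rihohor → rioor   [h-loss]
  rioor → reoor   [vowel merger]
  reoor (rule 4 does not apply)
  giving Hisho reoor.
If borrowed from Doshoar 'rihohor' after the early changes, it would undergo only the recent ones:
  rule 3 (vowel merger): rihohor → rehohor
  rule 4 (unconditioned shift): no change (rehohor)
  ⇒ as a loan: rehohor
Hisho 'reoor' matches the inherited outcome exactly, so it is an inherited cognate, not a loan.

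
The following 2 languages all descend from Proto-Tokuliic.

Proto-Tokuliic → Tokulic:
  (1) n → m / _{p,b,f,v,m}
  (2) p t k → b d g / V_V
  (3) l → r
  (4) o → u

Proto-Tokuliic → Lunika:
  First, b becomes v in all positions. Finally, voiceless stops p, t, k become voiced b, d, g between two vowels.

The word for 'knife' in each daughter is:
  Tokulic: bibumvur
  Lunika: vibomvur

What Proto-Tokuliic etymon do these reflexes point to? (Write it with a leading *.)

Position 1: Tokulic has b, Lunika has v. Taking the neighbouring segments as reconstructed: Tokulic b can only go back to *b; Lunika v could go back to *b or *v — the one source consistent with every daughter is *b.
Position 4: Tokulic has u, Lunika has o. Lunika preserves o here (none of its changes turn any other segment into o), so the proto-segment is *o.
The remaining positions agree across the daughters. Check the candidate against every language:
Tokulic: start from *bipomvur.
  rule 1: no change — bipomvur
  rule 2 (intervocalic voicing): bipomvur → bibomvur
  rule 3: no change — bibomvur
  rule 4 (vowel merger): bibomvur → bibumvur
  ⇒ Tokulic bibumvur
Lunika: *bipomvur > vipomvur > vibomvur  (by unconditioned shift, intervocalic voicing)
No other proto-form is consistent with every reflex, so the reconstruction is *bipomvur.

*bipomvur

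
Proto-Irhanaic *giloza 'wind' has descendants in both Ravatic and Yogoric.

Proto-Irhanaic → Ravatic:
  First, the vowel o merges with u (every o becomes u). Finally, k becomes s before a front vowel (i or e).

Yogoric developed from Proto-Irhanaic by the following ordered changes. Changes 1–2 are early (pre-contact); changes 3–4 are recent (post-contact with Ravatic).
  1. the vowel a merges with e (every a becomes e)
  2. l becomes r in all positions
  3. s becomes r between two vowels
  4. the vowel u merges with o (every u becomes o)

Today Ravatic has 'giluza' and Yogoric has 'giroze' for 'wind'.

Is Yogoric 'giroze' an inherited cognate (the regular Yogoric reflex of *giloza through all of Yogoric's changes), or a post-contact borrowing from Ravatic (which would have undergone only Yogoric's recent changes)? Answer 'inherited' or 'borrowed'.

If inherited, *giloza would pass through all of Yogoric's changes:
Yogoric: start from *giloza.
  rule 1 (vowel merger): giloza → giloze
  rule 2 (unconditioned shift): giloze → giroze
  rule 3: no change — giroze
  rule 4: no change — giroze
  ⇒ Yogoric giroze
If borrowed from Ravatic 'giluza' after the early changes, it would undergo only the recent ones:
  rule 3 (rhotacism): no change (giluza)
  rule 4 (vowel merger): giluza → giloza
  ⇒ as a loan: giloza
Yogoric 'giroze' matches the inherited outcome exactly, so it is an inherited cognate, not a loan.

inherited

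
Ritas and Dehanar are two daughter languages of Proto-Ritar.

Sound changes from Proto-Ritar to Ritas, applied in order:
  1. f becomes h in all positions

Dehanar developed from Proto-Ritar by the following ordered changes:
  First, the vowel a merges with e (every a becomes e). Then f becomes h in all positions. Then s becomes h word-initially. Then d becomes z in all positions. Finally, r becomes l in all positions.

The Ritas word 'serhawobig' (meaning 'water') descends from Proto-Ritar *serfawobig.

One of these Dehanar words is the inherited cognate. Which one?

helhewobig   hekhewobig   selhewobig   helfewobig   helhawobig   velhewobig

helhewobig

Dehanar: start from *serfawobig.
  rule 1 (vowel merger): serfawobig → serfewobig
  rule 2 (unconditioned shift): serfewobig → serhewobig
  rule 3 (debuccalisation): serhewobig → herhewobig
  rule 4: no change — herhewobig
  rule 5 (unconditioned shift): herhewobig → helhewobig
  ⇒ Dehanar helhewobig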